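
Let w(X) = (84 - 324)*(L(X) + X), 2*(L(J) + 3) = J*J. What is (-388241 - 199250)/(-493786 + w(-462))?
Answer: 587491/25995466 ≈ 0.022600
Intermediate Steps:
L(J) = -3 + J**2/2 (L(J) = -3 + (J*J)/2 = -3 + J**2/2)
w(X) = 720 - 240*X - 120*X**2 (w(X) = (84 - 324)*((-3 + X**2/2) + X) = -240*(-3 + X + X**2/2) = 720 - 240*X - 120*X**2)
(-388241 - 199250)/(-493786 + w(-462)) = (-388241 - 199250)/(-493786 + (720 - 240*(-462) - 120*(-462)**2)) = -587491/(-493786 + (720 + 110880 - 120*213444)) = -587491/(-493786 + (720 + 110880 - 25613280)) = -587491/(-493786 - 25501680) = -587491/(-25995466) = -587491*(-1/25995466) = 587491/25995466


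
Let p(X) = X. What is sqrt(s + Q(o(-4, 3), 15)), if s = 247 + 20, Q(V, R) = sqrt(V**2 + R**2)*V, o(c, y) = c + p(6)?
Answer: sqrt(267 + 2*sqrt(229)) ≈ 17.241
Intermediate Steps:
o(c, y) = 6 + c (o(c, y) = c + 6 = 6 + c)
Q(V, R) = V*sqrt(R**2 + V**2) (Q(V, R) = sqrt(R**2 + V**2)*V = V*sqrt(R**2 + V**2))
s = 267
sqrt(s + Q(o(-4, 3), 15)) = sqrt(267 + (6 - 4)*sqrt(15**2 + (6 - 4)**2)) = sqrt(267 + 2*sqrt(225 + 2**2)) = sqrt(267 + 2*sqrt(225 + 4)) = sqrt(267 + 2*sqrt(229))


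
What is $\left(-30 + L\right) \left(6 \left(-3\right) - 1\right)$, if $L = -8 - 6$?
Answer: $836$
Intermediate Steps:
$L = -14$
$\left(-30 + L\right) \left(6 \left(-3\right) - 1\right) = \left(-30 - 14\right) \left(6 \left(-3\right) - 1\right) = - 44 \left(-18 - 1\right) = \left(-44\right) \left(-19\right) = 836$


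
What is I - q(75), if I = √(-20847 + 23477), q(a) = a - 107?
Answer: 32 + √2630 ≈ 83.284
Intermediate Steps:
q(a) = -107 + a
I = √2630 ≈ 51.284
I - q(75) = √2630 - (-107 + 75) = √2630 - 1*(-32) = √2630 + 32 = 32 + √2630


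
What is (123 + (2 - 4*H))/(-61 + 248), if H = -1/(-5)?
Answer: 621/935 ≈ 0.66417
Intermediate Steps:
H = ⅕ (H = -1*(-⅕) = ⅕ ≈ 0.20000)
(123 + (2 - 4*H))/(-61 + 248) = (123 + (2 - 4*⅕))/(-61 + 248) = (123 + (2 - ⅘))/187 = (123 + 6/5)*(1/187) = (621/5)*(1/187) = 621/935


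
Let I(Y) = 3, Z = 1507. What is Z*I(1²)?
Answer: 4521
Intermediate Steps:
Z*I(1²) = 1507*3 = 4521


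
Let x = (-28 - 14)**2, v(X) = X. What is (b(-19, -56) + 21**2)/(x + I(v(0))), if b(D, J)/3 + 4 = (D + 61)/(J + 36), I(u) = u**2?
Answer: 1409/5880 ≈ 0.23963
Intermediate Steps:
b(D, J) = -12 + 3*(61 + D)/(36 + J) (b(D, J) = -12 + 3*((D + 61)/(J + 36)) = -12 + 3*((61 + D)/(36 + J)) = -12 + 3*(61 + D)/(36 + J))
x = 1764 (x = (-42)**2 = 1764)
(b(-19, -56) + 21**2)/(x + I(v(0))) = (3*(-83 - 19 - 4*(-56))/(36 - 56) + 21**2)/(1764 + 0**2) = (3*(-83 - 19 + 224)/(-20) + 441)/(1764 + 0) = (3*(-1/20)*122 + 441)/1764 = (-183/10 + 441)*(1/1764) = (4227/10)*(1/1764) = 1409/5880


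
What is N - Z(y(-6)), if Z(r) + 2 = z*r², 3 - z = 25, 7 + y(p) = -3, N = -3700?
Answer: -1498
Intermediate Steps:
y(p) = -10 (y(p) = -7 - 3 = -10)
z = -22 (z = 3 - 1*25 = 3 - 25 = -22)
Z(r) = -2 - 22*r²
N - Z(y(-6)) = -3700 - (-2 - 22*(-10)²) = -3700 - (-2 - 22*100) = -3700 - (-2 - 2200) = -3700 - 1*(-2202) = -3700 + 2202 = -1498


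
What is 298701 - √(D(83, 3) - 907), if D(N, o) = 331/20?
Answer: 298701 - I*√89045/10 ≈ 2.987e+5 - 29.84*I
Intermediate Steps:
D(N, o) = 331/20 (D(N, o) = 331*(1/20) = 331/20)
298701 - √(D(83, 3) - 907) = 298701 - √(331/20 - 907) = 298701 - √(-17809/20) = 298701 - I*√89045/10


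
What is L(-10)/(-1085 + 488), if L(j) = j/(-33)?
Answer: -10/19701 ≈ -0.00050759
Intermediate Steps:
L(j) = -j/33 (L(j) = j*(-1/33) = -j/33)
L(-10)/(-1085 + 488) = (-1/33*(-10))/(-1085 + 488) = (10/33)/(-597) = (10/33)*(-1/597) = -10/19701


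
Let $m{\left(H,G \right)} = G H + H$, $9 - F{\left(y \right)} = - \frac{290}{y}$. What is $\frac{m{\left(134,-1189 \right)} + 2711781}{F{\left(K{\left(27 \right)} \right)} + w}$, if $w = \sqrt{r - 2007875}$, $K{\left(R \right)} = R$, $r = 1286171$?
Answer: $\frac{36734308299}{526406305} - \frac{3721674762 i \sqrt{180426}}{526406305} \approx 69.783 - 3003.1 i$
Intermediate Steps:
$F{\left(y \right)} = 9 + \frac{290}{y}$ ($F{\left(y \right)} = 9 - - \frac{290}{y} = 9 + \frac{290}{y}$)
$m{\left(H,G \right)} = H + G H$
$w = 2 i \sqrt{180426}$ ($w = \sqrt{1286171 - 2007875} = \sqrt{-721704} = 2 i \sqrt{180426} \approx 849.53 i$)
$\frac{m{\left(134,-1189 \right)} + 2711781}{F{\left(K{\left(27 \right)} \right)} + w} = \frac{134 \left(1 - 1189\right) + 2711781}{\left(9 + \frac{290}{27}\right) + 2 i \sqrt{180426}} = \frac{134 \left(-1188\right) + 2711781}{\left(9 + 290 \cdot \frac{1}{27}\right) + 2 i \sqrt{180426}} = \frac{-159192 + 2711781}{\left(9 + \frac{290}{27}\right) + 2 i \sqrt{180426}} = \frac{2552589}{\frac{533}{27} + 2 i \sqrt{180426}}$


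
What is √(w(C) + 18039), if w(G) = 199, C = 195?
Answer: √18238 ≈ 135.05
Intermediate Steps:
√(w(C) + 18039) = √(199 + 18039) = √18238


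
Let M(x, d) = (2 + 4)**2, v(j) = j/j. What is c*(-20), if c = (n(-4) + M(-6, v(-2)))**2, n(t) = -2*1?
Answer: -23120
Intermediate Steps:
v(j) = 1
M(x, d) = 36 (M(x, d) = 6**2 = 36)
n(t) = -2
c = 1156 (c = (-2 + 36)**2 = 34**2 = 1156)
c*(-20) = 1156*(-20) = -23120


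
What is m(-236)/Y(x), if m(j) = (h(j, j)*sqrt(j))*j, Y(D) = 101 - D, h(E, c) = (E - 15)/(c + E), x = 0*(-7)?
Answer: -251*I*sqrt(59)/101 ≈ -19.089*I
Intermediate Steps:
x = 0
h(E, c) = (-15 + E)/(E + c)
m(j) = sqrt(j)*(-15 + j)/2 (m(j) = (((-15 + j)/(j + j))*sqrt(j))*j = (((-15 + j)/((2*j)))*sqrt(j))*j = (((1/(2*j))*(-15 + j))*sqrt(j))*j = (((-15 + j)/(2*j))*sqrt(j))*j = ((-15 + j)/(2*sqrt(j)))*j = sqrt(j)*(-15 + j)/2)
m(-236)/Y(x) = (sqrt(-236)*(-15 - 236)/2)/(101 - 1*0) = ((1/2)*(2*I*sqrt(59))*(-251))/(101 + 0) = -251*I*sqrt(59)/101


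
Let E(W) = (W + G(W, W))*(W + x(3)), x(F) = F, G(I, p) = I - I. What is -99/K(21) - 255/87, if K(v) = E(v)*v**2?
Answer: -2099479/716184 ≈ -2.9315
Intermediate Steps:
G(I, p) = 0
E(W) = W*(3 + W) (E(W) = (W + 0)*(W + 3) = W*(3 + W))
K(v) = v**3*(3 + v) (K(v) = (v*(3 + v))*v**2 = v**3*(3 + v))
-99/K(21) - 255/87 = -99*1/(9261*(3 + 21)) - 255/87 = -99/(9261*24) - 255*1/87 = -99/222264 - 85/29 = -99*1/222264 - 85/29 = -11/24696 - 85/29 = -2099479/716184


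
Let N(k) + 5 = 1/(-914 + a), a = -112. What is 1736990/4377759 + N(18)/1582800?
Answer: 940255770596857/2369757995258400 ≈ 0.39677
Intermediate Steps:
N(k) = -5131/1026 (N(k) = -5 + 1/(-914 - 112) = -5 + 1/(-1026) = -5 - 1/1026 = -5131/1026)
1736990/4377759 + N(18)/1582800 = 1736990/4377759 - 5131/1026/1582800 = 1736990*(1/4377759) - 5131/1026*1/1582800 = 1736990/4377759 - 5131/1623952800 = 940255770596857/2369757995258400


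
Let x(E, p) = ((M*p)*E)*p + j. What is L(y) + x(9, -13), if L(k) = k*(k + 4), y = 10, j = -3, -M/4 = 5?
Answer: -30283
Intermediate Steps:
M = -20 (M = -4*5 = -20)
x(E, p) = -3 - 20*E*p² (x(E, p) = ((-20*p)*E)*p - 3 = (-20*E*p)*p - 3 = -20*E*p² - 3 = -3 - 20*E*p²)
L(k) = k*(4 + k)
L(y) + x(9, -13) = 10*(4 + 10) + (-3 - 20*9*(-13)²) = 10*14 + (-3 - 20*9*169) = 140 + (-3 - 30420) = 140 - 30423 = -30283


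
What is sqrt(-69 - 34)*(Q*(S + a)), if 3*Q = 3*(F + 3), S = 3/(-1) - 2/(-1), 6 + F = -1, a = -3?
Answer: 16*I*sqrt(103) ≈ 162.38*I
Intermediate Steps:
F = -7 (F = -6 - 1 = -7)
S = -1 (S = 3*(-1) - 2*(-1) = -3 + 2 = -1)
Q = -4 (Q = (3*(-7 + 3))/3 = (3*(-4))/3 = (1/3)*(-12) = -4)
sqrt(-69 - 34)*(Q*(S + a)) = sqrt(-69 - 34)*(-4*(-1 - 3)) = sqrt(-103)*(-4*(-4)) = (I*sqrt(103))*16 = 16*I*sqrt(103)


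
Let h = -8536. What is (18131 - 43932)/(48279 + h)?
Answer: -25801/39743 ≈ -0.64920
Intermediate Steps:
(18131 - 43932)/(48279 + h) = (18131 - 43932)/(48279 - 8536) = -25801/39743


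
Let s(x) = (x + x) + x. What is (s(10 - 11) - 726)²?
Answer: 531441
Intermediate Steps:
s(x) = 3*x (s(x) = 2*x + x = 3*x)
(s(10 - 11) - 726)² = (3*(10 - 11) - 726)² = (3*(-1) - 726)² = (-3 - 726)² = (-729)² = 531441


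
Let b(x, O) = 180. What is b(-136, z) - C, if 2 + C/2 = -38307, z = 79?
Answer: 76798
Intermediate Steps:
C = -76618 (C = -4 + 2*(-38307) = -4 - 76614 = -76618)
b(-136, z) - C = 180 - 1*(-76618) = 180 + 76618 = 76798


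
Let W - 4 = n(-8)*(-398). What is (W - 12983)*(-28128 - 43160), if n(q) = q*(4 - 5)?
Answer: 1152227944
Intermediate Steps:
n(q) = -q (n(q) = q*(-1) = -q)
W = -3180 (W = 4 - 1*(-8)*(-398) = 4 + 8*(-398) = 4 - 3184 = -3180)
(W - 12983)*(-28128 - 43160) = (-3180 - 12983)*(-28128 - 43160) = -16163*(-71288) = 1152227944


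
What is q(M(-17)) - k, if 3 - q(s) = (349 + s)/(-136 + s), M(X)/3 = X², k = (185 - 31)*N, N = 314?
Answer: -35347259/731 ≈ -48355.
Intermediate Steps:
k = 48356 (k = (185 - 31)*314 = 154*314 = 48356)
M(X) = 3*X²
q(s) = 3 - (349 + s)/(-136 + s)
q(M(-17)) - k = (-757 + 2*(3*(-17)²))/(-136 + 3*(-17)²) - 1*48356 = (-757 + 2*(3*289))/(-136 + 3*289) - 48356 = (-757 + 2*867)/(-136 + 867) - 48356 = (-757 + 1734)/731 - 48356 = (1/731)*977 - 48356 = 977/731 - 48356 = -35347259/731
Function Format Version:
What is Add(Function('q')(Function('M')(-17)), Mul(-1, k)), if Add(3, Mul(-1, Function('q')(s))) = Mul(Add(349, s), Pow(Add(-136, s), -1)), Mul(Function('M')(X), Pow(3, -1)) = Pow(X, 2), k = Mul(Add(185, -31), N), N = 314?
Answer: Rational(-35347259, 731) ≈ -48355.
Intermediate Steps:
k = 48356 (k = Mul(Add(185, -31), 314) = Mul(154, 314) = 48356)
Function('M')(X) = Mul(3, Pow(X, 2))
Function('q')(s) = Add(3, Mul(-1, Pow(Add(-136, s), -1), Add(349, s))) (Function('q')(s) = Add(3, Mul(-1, Mul(Add(349, s), Pow(Add(-136, s), -1)))) = Add(3, Mul(-1, Mul(Pow(Add(-136, s), -1), Add(349, s)))) = Add(3, Mul(-1, Pow(Add(-136, s), -1), Add(349, s))))
Add(Function('q')(Function('M')(-17)), Mul(-1, k)) = Add(Mul(Pow(Add(-136, Mul(3, Pow(-17, 2))), -1), Add(-757, Mul(2, Mul(3, Pow(-17, 2))))), Mul(-1, 48356)) = Add(Mul(Pow(Add(-136, Mul(3, 289)), -1), Add(-757, Mul(2, Mul(3, 289)))), -48356) = Add(Mul(Pow(Add(-136, 867), -1), Add(-757, Mul(2, 867))), -48356) = Add(Mul(Pow(731, -1), Add(-757, 1734)), -48356) = Add(Mul(Rational(1, 731), 977), -48356) = Add(Rational(977, 731), -48356) = Rational(-35347259, 731)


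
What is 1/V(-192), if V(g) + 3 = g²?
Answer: 1/36861 ≈ 2.7129e-5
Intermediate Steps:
V(g) = -3 + g²
1/V(-192) = 1/(-3 + (-192)²) = 1/(-3 + 36864) = 1/36861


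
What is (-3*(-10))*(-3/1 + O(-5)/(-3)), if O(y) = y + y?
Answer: 10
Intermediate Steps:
O(y) = 2*y
(-3*(-10))*(-3/1 + O(-5)/(-3)) = (-3*(-10))*(-3/1 + (2*(-5))/(-3)) = 30*(-3*1 - 10*(-⅓)) = 30*(-3 + 10/3) = 30*(⅓) = 10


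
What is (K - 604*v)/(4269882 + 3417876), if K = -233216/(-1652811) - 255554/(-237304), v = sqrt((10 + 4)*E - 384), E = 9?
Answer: 238862775979/1507641076517089176 - 302*I*sqrt(258)/3843879 ≈ 1.5843e-7 - 0.001262*I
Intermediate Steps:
v = I*sqrt(258) (v = sqrt((10 + 4)*9 - 384) = sqrt(14*9 - 384) = sqrt(126 - 384) = sqrt(-258) = I*sqrt(258) ≈ 16.062*I)
K = 238862775979/196109330772 (K = -233216*(-1/1652811) - 255554*(-1/237304) = 233216/1652811 + 127777/118652 = 238862775979/196109330772 ≈ 1.2180)
(K - 604*v)/(4269882 + 3417876) = (238862775979/196109330772 - 604*I*sqrt(258))/(4269882 + 3417876) = (238862775979/196109330772 - 604*I*sqrt(258))/7687758 = (238862775979/196109330772 - 604*I*sqrt(258))*(1/7687758) = 238862775979/1507641076517089176 - 302*I*sqrt(258)/3843879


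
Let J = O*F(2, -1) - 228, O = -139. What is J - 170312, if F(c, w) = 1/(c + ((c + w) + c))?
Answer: -852839/5 ≈ -1.7057e+5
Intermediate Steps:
F(c, w) = 1/(w + 3*c) (F(c, w) = 1/(c + (w + 2*c)) = 1/(w + 3*c))
J = -1279/5 (J = -139/(-1 + 3*2) - 228 = -139/(-1 + 6) - 228 = -139/5 - 228 = -1279/5 ≈ -255.80)
J - 170312 = -1279/5 - 170312 = -852839/5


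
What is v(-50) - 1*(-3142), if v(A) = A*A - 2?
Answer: 5640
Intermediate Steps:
v(A) = -2 + A**2 (v(A) = A**2 - 2 = -2 + A**2)
v(-50) - 1*(-3142) = (-2 + (-50)**2) - 1*(-3142) = (-2 + 2500) + 3142 = 2498 + 3142 = 5640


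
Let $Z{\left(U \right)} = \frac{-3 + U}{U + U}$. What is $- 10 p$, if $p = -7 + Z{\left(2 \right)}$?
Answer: $\frac{145}{2} \approx 72.5$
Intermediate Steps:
$Z{\left(U \right)} = \frac{-3 + U}{2 U}$
$p = - \frac{29}{4}$ ($p = -7 + \frac{-3 + 2}{2 \cdot 2} = -7 + \frac{1}{2} \cdot \frac{1}{2} \left(-1\right) = -7 - \frac{1}{4} = - \frac{29}{4} \approx -7.25$)
$- 10 p = \left(-10\right) \left(- \frac{29}{4}\right) = \frac{145}{2}$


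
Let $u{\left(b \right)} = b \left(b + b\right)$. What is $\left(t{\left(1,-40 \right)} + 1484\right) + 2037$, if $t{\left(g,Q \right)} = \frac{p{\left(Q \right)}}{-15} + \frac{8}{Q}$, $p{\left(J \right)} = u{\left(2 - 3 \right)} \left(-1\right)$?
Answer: $\frac{52814}{15} \approx 3520.9$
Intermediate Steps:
$u{\left(b \right)} = 2 b^{2}$ ($u{\left(b \right)} = b 2 b = 2 b^{2}$)
$p{\left(J \right)} = -2$ ($p{\left(J \right)} = 2 \left(2 - 3\right)^{2} \left(-1\right) = 2 \left(-1\right)^{2} \left(-1\right) = 2 \cdot 1 \left(-1\right) = 2 \left(-1\right) = -2$)
$t{\left(g,Q \right)} = \frac{2}{15} + \frac{8}{Q}$ ($t{\left(g,Q \right)} = - \frac{2}{-15} + \frac{8}{Q} = \left(-2\right) \left(- \frac{1}{15}\right) + \frac{8}{Q} = \frac{2}{15} + \frac{8}{Q}$)
$\left(t{\left(1,-40 \right)} + 1484\right) + 2037 = \left(\left(\frac{2}{15} + \frac{8}{-40}\right) + 1484\right) + 2037 = \left(\left(\frac{2}{15} + 8 \left(- \frac{1}{40}\right)\right) + 1484\right) + 2037 = \left(\left(\frac{2}{15} - \frac{1}{5}\right) + 1484\right) + 2037 = \left(- \frac{1}{15} + 1484\right) + 2037 = \frac{22259}{15} + 2037 = \frac{52814}{15}$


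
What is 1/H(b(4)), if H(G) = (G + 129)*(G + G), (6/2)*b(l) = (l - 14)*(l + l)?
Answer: -9/49120 ≈ -0.00018322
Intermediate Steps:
b(l) = 2*l*(-14 + l)/3 (b(l) = ((l - 14)*(l + l))/3 = ((-14 + l)*(2*l))/3 = (2*l*(-14 + l))/3 = 2*l*(-14 + l)/3)
H(G) = 2*G*(129 + G) (H(G) = (129 + G)*(2*G) = 2*G*(129 + G))
1/H(b(4)) = 1/(2*((2/3)*4*(-14 + 4))*(129 + (2/3)*4*(-14 + 4))) = 1/(2*((2/3)*4*(-10))*(129 + (2/3)*4*(-10))) = 1/(2*(-80/3)*(129 - 80/3)) = 1/(2*(-80/3)*(307/3)) = 1/(-49120/9) = -9/49120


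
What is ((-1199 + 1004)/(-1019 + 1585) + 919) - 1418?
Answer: -282629/566 ≈ -499.34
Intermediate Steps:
((-1199 + 1004)/(-1019 + 1585) + 919) - 1418 = (-195/566 + 919) - 1418 = 519959/566 - 1418 = -282629/566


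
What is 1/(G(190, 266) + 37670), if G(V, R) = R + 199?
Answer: 1/38135 ≈ 2.6223e-5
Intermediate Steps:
G(V, R) = 199 + R
1/(G(190, 266) + 37670) = 1/((199 + 266) + 37670) = 1/(465 + 37670) = 1/38135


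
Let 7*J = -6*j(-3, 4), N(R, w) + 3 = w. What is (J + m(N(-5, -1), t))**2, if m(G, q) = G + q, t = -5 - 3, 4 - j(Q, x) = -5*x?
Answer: 51984/49 ≈ 1060.9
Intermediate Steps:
j(Q, x) = 4 + 5*x (j(Q, x) = 4 - (-5)*x = 4 + 5*x)
N(R, w) = -3 + w
t = -8
J = -144/7 (J = (-6*(4 + 5*4))/7 = (-6*(4 + 20))/7 = (-6*24)/7 = (1/7)*(-144) = -144/7 ≈ -20.571)
(J + m(N(-5, -1), t))**2 = (-144/7 + ((-3 - 1) - 8))**2 = (-144/7 + (-4 - 8))**2 = (-144/7 - 12)**2 = (-228/7)**2 = 51984/49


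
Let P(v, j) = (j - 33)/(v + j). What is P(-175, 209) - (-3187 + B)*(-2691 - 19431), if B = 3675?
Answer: 183524200/17 ≈ 1.0796e+7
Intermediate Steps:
P(v, j) = (-33 + j)/(j + v)
P(-175, 209) - (-3187 + B)*(-2691 - 19431) = (-33 + 209)/(209 - 175) - (-3187 + 3675)*(-2691 - 19431) = 176/34 - 488*(-22122) = (1/34)*176 - 1*(-10795536) = 88/17 + 10795536 = 183524200/17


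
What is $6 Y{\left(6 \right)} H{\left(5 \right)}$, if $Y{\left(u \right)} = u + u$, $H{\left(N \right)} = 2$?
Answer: $144$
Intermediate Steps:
$Y{\left(u \right)} = 2 u$
$6 Y{\left(6 \right)} H{\left(5 \right)} = 6 \cdot 2 \cdot 6 \cdot 2 = 6 \cdot 12 \cdot 2 = 72 \cdot 2 = 144$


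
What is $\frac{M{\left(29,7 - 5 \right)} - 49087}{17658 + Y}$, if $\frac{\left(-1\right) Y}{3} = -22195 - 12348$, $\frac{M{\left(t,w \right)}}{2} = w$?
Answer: $- \frac{16361}{40429} \approx -0.40468$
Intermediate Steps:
$M{\left(t,w \right)} = 2 w$
$Y = 103629$ ($Y = - 3 \left(-22195 - 12348\right) = \left(-3\right) \left(-34543\right) = 103629$)
$\frac{M{\left(29,7 - 5 \right)} - 49087}{17658 + Y} = \frac{2 \left(7 - 5\right) - 49087}{17658 + 103629} = \frac{2 \cdot 2 - 49087}{121287} = \left(4 - 49087\right) \frac{1}{121287} = \left(-49083\right) \frac{1}{121287} = - \frac{16361}{40429}$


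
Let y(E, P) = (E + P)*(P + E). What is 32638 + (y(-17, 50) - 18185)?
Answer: 15542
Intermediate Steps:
y(E, P) = (E + P)**2 (y(E, P) = (E + P)*(E + P) = (E + P)**2)
32638 + (y(-17, 50) - 18185) = 32638 + ((-17 + 50)**2 - 18185) = 32638 + (33**2 - 18185) = 32638 + (1089 - 18185) = 32638 - 17096 = 15542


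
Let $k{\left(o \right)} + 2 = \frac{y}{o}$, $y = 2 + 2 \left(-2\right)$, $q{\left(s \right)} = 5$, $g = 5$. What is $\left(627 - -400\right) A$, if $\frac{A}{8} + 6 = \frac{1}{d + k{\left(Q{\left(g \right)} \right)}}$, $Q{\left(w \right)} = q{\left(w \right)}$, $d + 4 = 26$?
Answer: $- \frac{2394964}{49} \approx -48877.0$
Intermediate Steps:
$d = 22$ ($d = -4 + 26 = 22$)
$y = -2$ ($y = 2 - 4 = -2$)
$Q{\left(w \right)} = 5$
$k{\left(o \right)} = -2 - \frac{2}{o}$
$A = - \frac{2332}{49}$ ($A = -48 + \frac{8}{22 - \left(2 + \frac{2}{5}\right)} = -48 + \frac{8}{22 - \frac{12}{5}} = -48 + \frac{8}{\frac{98}{5}} = -48 + 8 \cdot \frac{5}{98} = -48 + \frac{20}{49} = - \frac{2332}{49} \approx -47.592$)
$\left(627 - -400\right) A = \left(627 - -400\right) \left(- \frac{2332}{49}\right) = \left(627 + 400\right) \left(- \frac{2332}{49}\right) = 1027 \left(- \frac{2332}{49}\right) = - \frac{2394964}{49}$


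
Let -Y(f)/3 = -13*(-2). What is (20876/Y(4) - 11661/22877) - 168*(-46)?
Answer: 6655699879/892203 ≈ 7459.9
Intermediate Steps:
Y(f) = -78 (Y(f) = -(-39)*(-2) = -3*26 = -78)
(20876/Y(4) - 11661/22877) - 168*(-46) = (20876/(-78) - 11661/22877) - 168*(-46) = (20876*(-1/78) - 11661*1/22877) + 7728 = (-10438/39 - 11661/22877) + 7728 = -239244905/892203 + 7728 = 6655699879/892203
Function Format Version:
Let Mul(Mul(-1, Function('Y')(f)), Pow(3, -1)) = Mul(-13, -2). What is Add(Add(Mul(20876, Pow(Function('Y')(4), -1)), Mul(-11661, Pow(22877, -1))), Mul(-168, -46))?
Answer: Rational(6655699879, 892203) ≈ 7459.9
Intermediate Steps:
Function('Y')(f) = -78 (Function('Y')(f) = Mul(-3, Mul(-13, -2)) = Mul(-3, 26) = -78)
Add(Add(Mul(20876, Pow(Function('Y')(4), -1)), Mul(-11661, Pow(22877, -1))), Mul(-168, -46)) = Add(Add(Mul(20876, Pow(-78, -1)), Mul(-11661, Pow(22877, -1))), Mul(-168, -46)) = Add(Add(Mul(20876, Rational(-1, 78)), Mul(-11661, Rational(1, 22877))), 7728) = Add(Add(Rational(-10438, 39), Rational(-11661, 22877)), 7728) = Add(Rational(-239244905, 892203), 7728) = Rational(6655699879, 892203)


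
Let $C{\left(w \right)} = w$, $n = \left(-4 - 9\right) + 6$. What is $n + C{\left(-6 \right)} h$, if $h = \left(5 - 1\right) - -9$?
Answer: $-85$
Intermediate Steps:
$n = -7$ ($n = -13 + 6 = -7$)
$h = 13$ ($h = 4 + 9 = 13$)
$n + C{\left(-6 \right)} h = -7 - 78 = -85$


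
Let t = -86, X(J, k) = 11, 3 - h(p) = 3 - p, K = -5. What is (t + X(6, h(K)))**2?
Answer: 5625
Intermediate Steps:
h(p) = p (h(p) = 3 - (3 - p) = 3 + (-3 + p) = p)
(t + X(6, h(K)))**2 = (-86 + 11)**2 = (-75)**2 = 5625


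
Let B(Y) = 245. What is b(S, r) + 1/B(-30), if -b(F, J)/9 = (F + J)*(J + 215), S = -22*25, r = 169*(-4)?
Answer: -1246235129/245 ≈ -5.0867e+6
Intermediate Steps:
r = -676
S = -550
b(F, J) = -9*(215 + J)*(F + J) (b(F, J) = -9*(F + J)*(J + 215) = -9*(F + J)*(215 + J) = -9*(215 + J)*(F + J))
b(S, r) + 1/B(-30) = (-1935*(-550) - 1935*(-676) - 9*(-676)² - 9*(-550)*(-676)) + 1/245 = (1064250 + 1308060 - 9*456976 - 3346200) + 1/245 = (1064250 + 1308060 - 4112784 - 3346200) + 1/245 = -5086674 + 1/245 = -1246235129/245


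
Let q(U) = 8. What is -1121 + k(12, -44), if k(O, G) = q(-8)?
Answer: -1113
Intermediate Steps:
k(O, G) = 8
-1121 + k(12, -44) = -1121 + 8 = -1113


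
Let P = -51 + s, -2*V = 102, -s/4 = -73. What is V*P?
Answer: -12291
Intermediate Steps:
s = 292 (s = -4*(-73) = 292)
V = -51 (V = -1/2*102 = -51)
P = 241 (P = -51 + 292 = 241)
V*P = -51*241 = -12291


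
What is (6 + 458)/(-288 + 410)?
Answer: 232/61 ≈ 3.8033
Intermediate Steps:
(6 + 458)/(-288 + 410) = 464/122 = 464*(1/122) = 232/61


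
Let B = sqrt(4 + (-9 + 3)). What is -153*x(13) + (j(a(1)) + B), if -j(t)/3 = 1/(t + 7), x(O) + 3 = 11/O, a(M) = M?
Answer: 34233/104 + I*sqrt(2) ≈ 329.16 + 1.4142*I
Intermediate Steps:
x(O) = -3 + 11/O
j(t) = -3/(7 + t) (j(t) = -3/(t + 7) = -3/(7 + t))
B = I*sqrt(2) (B = sqrt(4 - 6) = sqrt(-2) = I*sqrt(2) ≈ 1.4142*I)
-153*x(13) + (j(a(1)) + B) = -153*(-3 + 11/13) + (-3/(7 + 1) + I*sqrt(2)) = -153*(-3 + 11*(1/13)) + (-3/8 + I*sqrt(2)) = -153*(-3 + 11/13) + (-3*1/8 + I*sqrt(2)) = -153*(-28/13) + (-3/8 + I*sqrt(2)) = 4284/13 + (-3/8 + I*sqrt(2)) = 34233/104 + I*sqrt(2)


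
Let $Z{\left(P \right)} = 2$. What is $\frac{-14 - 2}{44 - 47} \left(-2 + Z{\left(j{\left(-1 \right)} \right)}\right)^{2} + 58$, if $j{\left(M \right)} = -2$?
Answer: $58$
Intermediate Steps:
$\frac{-14 - 2}{44 - 47} \left(-2 + Z{\left(j{\left(-1 \right)} \right)}\right)^{2} + 58 = \frac{-14 - 2}{44 - 47} \left(-2 + 2\right)^{2} + 58 = - \frac{16}{-3} \cdot 0^{2} + 58 = \left(-16\right) \left(- \frac{1}{3}\right) 0 + 58 = \frac{16}{3} \cdot 0 + 58 = 0 + 58 = 58$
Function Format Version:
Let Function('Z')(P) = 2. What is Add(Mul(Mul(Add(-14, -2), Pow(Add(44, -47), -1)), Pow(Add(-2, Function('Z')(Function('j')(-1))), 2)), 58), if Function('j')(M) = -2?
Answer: 58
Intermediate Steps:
Add(Mul(Mul(Add(-14, -2), Pow(Add(44, -47), -1)), Pow(Add(-2, Function('Z')(Function('j')(-1))), 2)), 58) = Add(Mul(Mul(Add(-14, -2), Pow(Add(44, -47), -1)), Pow(Add(-2, 2), 2)), 58) = Add(Mul(Mul(-16, Pow(-3, -1)), Pow(0, 2)), 58) = Add(Mul(Mul(-16, Rational(-1, 3)), 0), 58) = Add(Mul(Rational(16, 3), 0), 58) = Add(0, 58) = 58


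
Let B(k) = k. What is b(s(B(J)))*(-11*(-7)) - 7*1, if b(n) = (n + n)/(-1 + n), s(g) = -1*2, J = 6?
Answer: 287/3 ≈ 95.667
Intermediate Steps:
s(g) = -2
b(n) = 2*n/(-1 + n) (b(n) = (2*n)/(-1 + n) = 2*n/(-1 + n))
b(s(B(J)))*(-11*(-7)) - 7*1 = (2*(-2)/(-1 - 2))*(-11*(-7)) - 7*1 = (2*(-2)/(-3))*77 - 7 = (2*(-2)*(-⅓))*77 - 7 = (4/3)*77 - 7 = 308/3 - 7 = 287/3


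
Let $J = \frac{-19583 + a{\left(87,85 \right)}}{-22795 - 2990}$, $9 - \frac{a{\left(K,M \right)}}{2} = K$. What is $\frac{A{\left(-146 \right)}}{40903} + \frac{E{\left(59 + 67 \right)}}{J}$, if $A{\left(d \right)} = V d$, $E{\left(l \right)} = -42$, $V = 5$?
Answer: $- \frac{44311131380}{807384317} \approx -54.882$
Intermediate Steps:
$a{\left(K,M \right)} = 18 - 2 K$
$J = \frac{19739}{25785}$ ($J = \frac{-19583 + \left(18 - 174\right)}{-22795 - 2990} = \frac{-19583 + \left(18 - 174\right)}{-25785} = \left(-19583 - 156\right) \left(- \frac{1}{25785}\right) = \left(-19739\right) \left(- \frac{1}{25785}\right) = \frac{19739}{25785} \approx 0.76552$)
$A{\left(d \right)} = 5 d$
$\frac{A{\left(-146 \right)}}{40903} + \frac{E{\left(59 + 67 \right)}}{J} = \frac{5 \left(-146\right)}{40903} - \frac{42}{\frac{19739}{25785}} = \left(-730\right) \frac{1}{40903} - \frac{1082970}{19739} = - \frac{730}{40903} - \frac{1082970}{19739} = - \frac{44311131380}{807384317}$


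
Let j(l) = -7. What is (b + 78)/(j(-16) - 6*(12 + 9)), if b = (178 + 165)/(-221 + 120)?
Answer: -7535/13433 ≈ -0.56093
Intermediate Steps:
b = -343/101 (b = 343/(-101) = 343*(-1/101) = -343/101 ≈ -3.3960)
(b + 78)/(j(-16) - 6*(12 + 9)) = (-343/101 + 78)/(-7 - 6*(12 + 9)) = 7535/(101*(-7 - 6*21)) = 7535/(101*(-7 - 126)) = (7535/101)/(-133) = (7535/101)*(-1/133) = -7535/13433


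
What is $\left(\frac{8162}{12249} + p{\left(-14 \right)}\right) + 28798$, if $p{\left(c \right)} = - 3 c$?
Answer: $\frac{353269322}{12249} \approx 28841.0$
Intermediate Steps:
$\left(\frac{8162}{12249} + p{\left(-14 \right)}\right) + 28798 = \left(\frac{8162}{12249} - -42\right) + 28798 = \left(8162 \cdot \frac{1}{12249} + 42\right) + 28798 = \left(\frac{8162}{12249} + 42\right) + 28798 = \frac{522620}{12249} + 28798 = \frac{353269322}{12249}$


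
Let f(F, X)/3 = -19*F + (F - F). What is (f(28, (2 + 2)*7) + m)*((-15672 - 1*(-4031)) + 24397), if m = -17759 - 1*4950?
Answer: -310034580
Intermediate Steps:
m = -22709 (m = -17759 - 4950 = -22709)
f(F, X) = -57*F (f(F, X) = 3*(-19*F + (F - F)) = 3*(-19*F + 0) = 3*(-19*F) = -57*F)
(f(28, (2 + 2)*7) + m)*((-15672 - 1*(-4031)) + 24397) = (-57*28 - 22709)*((-15672 - 1*(-4031)) + 24397) = (-1596 - 22709)*((-15672 + 4031) + 24397) = -24305*(-11641 + 24397) = -24305*12756 = -310034580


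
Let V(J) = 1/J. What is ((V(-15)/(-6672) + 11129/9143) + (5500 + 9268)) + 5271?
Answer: 18337428825623/915031440 ≈ 20040.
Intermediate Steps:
((V(-15)/(-6672) + 11129/9143) + (5500 + 9268)) + 5271 = ((1/(-15*(-6672)) + 11129/9143) + (5500 + 9268)) + 5271 = ((-1/15*(-1/6672) + 11129*(1/9143)) + 14768) + 5271 = ((1/100080 + 11129/9143) + 14768) + 5271 = (1113799463/915031440 + 14768) + 5271 = 13514298105383/915031440 + 5271 = 18337428825623/915031440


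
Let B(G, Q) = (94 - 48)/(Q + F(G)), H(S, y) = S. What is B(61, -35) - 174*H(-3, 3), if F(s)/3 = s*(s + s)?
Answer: 11635948/22291 ≈ 522.00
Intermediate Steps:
F(s) = 6*s² (F(s) = 3*(s*(s + s)) = 3*(s*(2*s)) = 3*(2*s²) = 6*s²)
B(G, Q) = 46/(Q + 6*G²) (B(G, Q) = (94 - 48)/(Q + 6*G²) = 46/(Q + 6*G²))
B(61, -35) - 174*H(-3, 3) = 46/(-35 + 6*61²) - 174*(-3) = 46/(-35 + 6*3721) + 522 = 46/(-35 + 22326) + 522 = 46/22291 + 522 = 11635948/22291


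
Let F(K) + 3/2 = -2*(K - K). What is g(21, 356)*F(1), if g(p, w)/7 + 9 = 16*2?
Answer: -483/2 ≈ -241.50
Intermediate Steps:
g(p, w) = 161 (g(p, w) = -63 + 7*(16*2) = -63 + 7*32 = -63 + 224 = 161)
F(K) = -3/2 (F(K) = -3/2 - 2*(K - K) = -3/2 - 2*0 = -3/2 + 0 = -3/2)
g(21, 356)*F(1) = 161*(-3/2) = -483/2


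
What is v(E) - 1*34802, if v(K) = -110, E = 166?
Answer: -34912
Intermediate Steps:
v(E) - 1*34802 = -110 - 1*34802 = -110 - 34802 = -34912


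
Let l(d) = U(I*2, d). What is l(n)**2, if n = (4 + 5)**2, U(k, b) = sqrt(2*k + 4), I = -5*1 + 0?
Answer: -16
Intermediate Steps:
I = -5 (I = -5 + 0 = -5)
U(k, b) = sqrt(4 + 2*k)
n = 81 (n = 9**2 = 81)
l(d) = 4*I (l(d) = sqrt(4 + 2*(-5*2)) = sqrt(4 + 2*(-10)) = sqrt(4 - 20) = sqrt(-16) = 4*I)
l(n)**2 = (4*I)**2 = -16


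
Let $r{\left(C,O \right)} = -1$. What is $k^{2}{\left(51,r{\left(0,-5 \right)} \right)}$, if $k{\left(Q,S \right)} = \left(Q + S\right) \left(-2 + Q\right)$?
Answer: $6002500$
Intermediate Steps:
$k{\left(Q,S \right)} = \left(-2 + Q\right) \left(Q + S\right)$
$k^{2}{\left(51,r{\left(0,-5 \right)} \right)} = \left(51^{2} - 102 - -2 + 51 \left(-1\right)\right)^{2} = \left(2601 - 102 + 2 - 51\right)^{2} = 2450^{2} = 6002500$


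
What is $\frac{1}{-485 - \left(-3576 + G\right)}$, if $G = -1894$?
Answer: $\frac{1}{4985} \approx 0.0002006$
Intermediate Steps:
$\frac{1}{-485 - \left(-3576 + G\right)} = \frac{1}{-485 + \left(3576 - -1894\right)} = \frac{1}{-485 + \left(3576 + 1894\right)} = \frac{1}{-485 + 5470} = \frac{1}{4985}$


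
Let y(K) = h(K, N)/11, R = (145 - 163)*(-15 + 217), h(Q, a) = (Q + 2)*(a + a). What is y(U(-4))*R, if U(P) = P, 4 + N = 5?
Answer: 14544/11 ≈ 1322.2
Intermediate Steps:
N = 1 (N = -4 + 5 = 1)
h(Q, a) = 2*a*(2 + Q) (h(Q, a) = (2 + Q)*(2*a) = 2*a*(2 + Q))
R = -3636 (R = -18*202 = -3636)
y(K) = 4/11 + 2*K/11 (y(K) = (2*1*(2 + K))/11 = (4 + 2*K)*(1/11) = 4/11 + 2*K/11)
y(U(-4))*R = (4/11 + (2/11)*(-4))*(-3636) = (4/11 - 8/11)*(-3636) = -4/11*(-3636) = 14544/11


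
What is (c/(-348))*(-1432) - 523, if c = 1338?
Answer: 144501/29 ≈ 4982.8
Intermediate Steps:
(c/(-348))*(-1432) - 523 = (1338/(-348))*(-1432) - 523 = (1338*(-1/348))*(-1432) - 523 = -223/58*(-1432) - 523 = 159668/29 - 523 = 144501/29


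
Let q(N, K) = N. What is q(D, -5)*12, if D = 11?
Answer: 132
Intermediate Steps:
q(D, -5)*12 = 11*12 = 132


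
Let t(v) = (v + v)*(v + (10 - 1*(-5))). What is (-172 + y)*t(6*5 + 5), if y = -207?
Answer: -1326500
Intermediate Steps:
t(v) = 2*v*(15 + v) (t(v) = (2*v)*(v + (10 + 5)) = (2*v)*(v + 15) = (2*v)*(15 + v) = 2*v*(15 + v))
(-172 + y)*t(6*5 + 5) = (-172 - 207)*(2*(6*5 + 5)*(15 + (6*5 + 5))) = -758*(30 + 5)*(15 + (30 + 5)) = -758*35*(15 + 35) = -758*35*50 = -379*3500 = -1326500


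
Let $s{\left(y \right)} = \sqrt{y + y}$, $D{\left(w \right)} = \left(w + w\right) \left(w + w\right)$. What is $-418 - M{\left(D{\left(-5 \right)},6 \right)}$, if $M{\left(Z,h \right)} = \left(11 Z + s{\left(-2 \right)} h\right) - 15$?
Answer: $-1503 - 12 i \approx -1503.0 - 12.0 i$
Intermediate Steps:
$D{\left(w \right)} = 4 w^{2}$ ($D{\left(w \right)} = 2 w 2 w = 4 w^{2}$)
$s{\left(y \right)} = \sqrt{2} \sqrt{y}$ ($s{\left(y \right)} = \sqrt{2 y} = \sqrt{2} \sqrt{y}$)
$M{\left(Z,h \right)} = -15 + 11 Z + 2 i h$ ($M{\left(Z,h \right)} = \left(11 Z + \sqrt{2} \sqrt{-2} h\right) - 15 = \left(11 Z + \sqrt{2} i \sqrt{2} h\right) - 15 = \left(11 Z + 2 i h\right) - 15 = -15 + 11 Z + 2 i h$)
$-418 - M{\left(D{\left(-5 \right)},6 \right)} = -418 - \left(-15 + 11 \cdot 4 \left(-5\right)^{2} + 2 i 6\right) = -418 - \left(-15 + 11 \cdot 4 \cdot 25 + 12 i\right) = -418 - \left(-15 + 11 \cdot 100 + 12 i\right) = -418 - \left(-15 + 1100 + 12 i\right) = -418 - \left(1085 + 12 i\right) = -1503 - 12 i$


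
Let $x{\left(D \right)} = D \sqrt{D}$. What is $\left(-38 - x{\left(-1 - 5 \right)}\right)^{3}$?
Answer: $-30248 + 24696 i \sqrt{6} \approx -30248.0 + 60493.0 i$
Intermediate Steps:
$x{\left(D \right)} = D^{\frac{3}{2}}$
$\left(-38 - x{\left(-1 - 5 \right)}\right)^{3} = \left(-38 - \left(-1 - 5\right)^{\frac{3}{2}}\right)^{3} = \left(-38 - \left(-6\right)^{\frac{3}{2}}\right)^{3} = \left(-38 - - 6 i \sqrt{6}\right)^{3} = \left(-38 + 6 i \sqrt{6}\right)^{3}$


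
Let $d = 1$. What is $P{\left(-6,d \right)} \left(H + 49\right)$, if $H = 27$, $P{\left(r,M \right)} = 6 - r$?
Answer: $912$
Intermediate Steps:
$P{\left(-6,d \right)} \left(H + 49\right) = \left(6 - -6\right) \left(27 + 49\right) = \left(6 + 6\right) 76 = 12 \cdot 76 = 912$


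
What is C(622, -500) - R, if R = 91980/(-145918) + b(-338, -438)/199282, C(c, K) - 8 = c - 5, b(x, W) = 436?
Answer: 4548133908903/7269707719 ≈ 625.63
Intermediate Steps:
C(c, K) = 3 + c (C(c, K) = 8 + (c - 5) = 8 + (-5 + c) = 3 + c)
R = -4566584528/7269707719 (R = 91980/(-145918) + 436/199282 = 91980*(-1/145918) + 436*(1/199282) = -45990/72959 + 218/99641 = -4566584528/7269707719 ≈ -0.62817)
C(622, -500) - R = (3 + 622) - 1*(-4566584528/7269707719) = 625 + 4566584528/7269707719 = 4548133908903/7269707719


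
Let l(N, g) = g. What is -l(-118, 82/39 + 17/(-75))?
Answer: -1829/975 ≈ -1.8759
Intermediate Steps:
-l(-118, 82/39 + 17/(-75)) = -(82/39 + 17/(-75)) = -(82*(1/39) + 17*(-1/75)) = -(82/39 - 17/75) = -1*1829/975 = -1829/975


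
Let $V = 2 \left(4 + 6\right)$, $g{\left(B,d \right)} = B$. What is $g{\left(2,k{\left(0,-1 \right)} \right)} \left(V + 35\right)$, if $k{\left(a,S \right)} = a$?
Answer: $110$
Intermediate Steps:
$V = 20$ ($V = 2 \cdot 10 = 20$)
$g{\left(2,k{\left(0,-1 \right)} \right)} \left(V + 35\right) = 2 \left(20 + 35\right) = 2 \cdot 55 = 110$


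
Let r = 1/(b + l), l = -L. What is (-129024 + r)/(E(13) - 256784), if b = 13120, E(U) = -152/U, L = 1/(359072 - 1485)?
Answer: 605321442267949/1204767631818232 ≈ 0.50244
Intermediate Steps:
L = 1/357587 ≈ 2.7965e-6
l = -1/357587 (l = -1*1/357587 = -1/357587 ≈ -2.7965e-6)
r = 357587/4691541439 (r = 1/(13120 - 1/357587) = 1/(4691541439/357587) = 357587/4691541439 ≈ 7.6220e-5)
(-129024 + r)/(E(13) - 256784) = (-129024 + 357587/4691541439)/(-152/13 - 256784) = -605321442267949/(4691541439*(-152*1/13 - 256784)) = -605321442267949/(4691541439*(-152/13 - 256784)) = -605321442267949/(4691541439*(-3338344/13)) = -605321442267949/4691541439*(-13/3338344) = 605321442267949/1204767631818232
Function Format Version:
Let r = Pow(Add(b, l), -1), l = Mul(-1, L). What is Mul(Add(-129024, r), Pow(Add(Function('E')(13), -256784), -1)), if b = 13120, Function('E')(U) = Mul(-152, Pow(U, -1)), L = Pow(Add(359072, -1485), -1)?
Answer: Rational(605321442267949, 1204767631818232) ≈ 0.50244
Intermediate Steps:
L = Rational(1, 357587) (L = Pow(357587, -1) = Rational(1, 357587) ≈ 2.7965e-6)
l = Rational(-1, 357587) (l = Mul(-1, Rational(1, 357587)) = Rational(-1, 357587) ≈ -2.7965e-6)
r = Rational(357587, 4691541439) (r = Pow(Add(13120, Rational(-1, 357587)), -1) = Pow(Rational(4691541439, 357587), -1) = Rational(357587, 4691541439) ≈ 7.6220e-5)
Mul(Add(-129024, r), Pow(Add(Function('E')(13), -256784), -1)) = Mul(Add(-129024, Rational(357587, 4691541439)), Pow(Add(Mul(-152, Pow(13, -1)), -256784), -1)) = Mul(Rational(-605321442267949, 4691541439), Pow(Add(Mul(-152, Rational(1, 13)), -256784), -1)) = Mul(Rational(-605321442267949, 4691541439), Pow(Add(Rational(-152, 13), -256784), -1)) = Mul(Rational(-605321442267949, 4691541439), Pow(Rational(-3338344, 13), -1)) = Mul(Rational(-605321442267949, 4691541439), Rational(-13, 3338344)) = Rational(605321442267949, 1204767631818232)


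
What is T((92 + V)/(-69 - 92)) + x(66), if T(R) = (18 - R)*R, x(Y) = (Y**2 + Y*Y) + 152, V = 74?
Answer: 229255120/25921 ≈ 8844.4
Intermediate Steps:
x(Y) = 152 + 2*Y**2 (x(Y) = (Y**2 + Y**2) + 152 = 2*Y**2 + 152 = 152 + 2*Y**2)
T(R) = R*(18 - R)
T((92 + V)/(-69 - 92)) + x(66) = ((92 + 74)/(-69 - 92))*(18 - (92 + 74)/(-69 - 92)) + (152 + 2*66**2) = (166/(-161))*(18 - 166/(-161)) + (152 + 2*4356) = (166*(-1/161))*(18 - 166*(-1)/161) + (152 + 8712) = -166*(18 - 1*(-166/161))/161 + 8864 = -166*(18 + 166/161)/161 + 8864 = -166/161*3064/161 + 8864 = -508624/25921 + 8864 = 229255120/25921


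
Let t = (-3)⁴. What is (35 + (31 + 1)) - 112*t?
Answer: -9005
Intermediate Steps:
t = 81
(35 + (31 + 1)) - 112*t = (35 + (31 + 1)) - 112*81 = (35 + 32) - 9072 = 67 - 9072 = -9005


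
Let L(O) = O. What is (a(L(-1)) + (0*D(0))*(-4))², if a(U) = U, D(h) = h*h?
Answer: 1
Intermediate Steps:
D(h) = h²
(a(L(-1)) + (0*D(0))*(-4))² = (-1 + (0*0²)*(-4))² = (-1 + (0*0)*(-4))² = (-1 + 0*(-4))² = (-1 + 0)² = (-1)² = 1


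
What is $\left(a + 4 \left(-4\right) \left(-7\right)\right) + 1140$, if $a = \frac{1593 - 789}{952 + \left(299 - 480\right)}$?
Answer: $\frac{322032}{257} \approx 1253.0$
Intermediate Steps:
$a = \frac{268}{257}$ ($a = \frac{804}{952 - 181} = \frac{804}{771} = 804 \cdot \frac{1}{771} = \frac{268}{257} \approx 1.0428$)
$\left(a + 4 \left(-4\right) \left(-7\right)\right) + 1140 = \left(\frac{268}{257} + 4 \left(-4\right) \left(-7\right)\right) + 1140 = \left(\frac{268}{257} - -112\right) + 1140 = \left(\frac{268}{257} + 112\right) + 1140 = \frac{29052}{257} + 1140 = \frac{322032}{257}$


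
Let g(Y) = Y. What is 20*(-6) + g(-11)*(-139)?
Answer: 1409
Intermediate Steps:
20*(-6) + g(-11)*(-139) = 20*(-6) - 11*(-139) = -120 + 1529 = 1409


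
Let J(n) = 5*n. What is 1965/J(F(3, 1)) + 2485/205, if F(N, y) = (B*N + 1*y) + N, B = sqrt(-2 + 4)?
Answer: -31729/41 + 1179*sqrt(2)/2 ≈ 59.801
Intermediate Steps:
B = sqrt(2) ≈ 1.4142
F(N, y) = N + y + N*sqrt(2) (F(N, y) = (sqrt(2)*N + 1*y) + N = (N*sqrt(2) + y) + N = (y + N*sqrt(2)) + N = N + y + N*sqrt(2))
1965/J(F(3, 1)) + 2485/205 = 1965/((5*(3 + 1 + 3*sqrt(2)))) + 2485/205 = 1965/((5*(4 + 3*sqrt(2)))) + 2485*(1/205) = 1965/(20 + 15*sqrt(2)) + 497/41 = 497/41 + 1965/(20 + 15*sqrt(2))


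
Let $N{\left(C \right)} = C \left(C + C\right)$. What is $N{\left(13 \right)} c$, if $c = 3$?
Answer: $1014$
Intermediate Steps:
$N{\left(C \right)} = 2 C^{2}$ ($N{\left(C \right)} = C 2 C = 2 C^{2}$)
$N{\left(13 \right)} c = 2 \cdot 13^{2} \cdot 3 = 2 \cdot 169 \cdot 3 = 338 \cdot 3 = 1014$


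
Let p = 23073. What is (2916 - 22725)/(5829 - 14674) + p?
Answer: 204100494/8845 ≈ 23075.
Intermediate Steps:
(2916 - 22725)/(5829 - 14674) + p = (2916 - 22725)/(5829 - 14674) + 23073 = -19809/(-8845) + 23073 = -19809*(-1/8845) + 23073 = 19809/8845 + 23073 = 204100494/8845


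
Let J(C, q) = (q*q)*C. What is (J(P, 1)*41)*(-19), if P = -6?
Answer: 4674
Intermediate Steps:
J(C, q) = C*q² (J(C, q) = q²*C = C*q²)
(J(P, 1)*41)*(-19) = (-6*1²*41)*(-19) = (-6*1*41)*(-19) = -6*41*(-19) = -246*(-19) = 4674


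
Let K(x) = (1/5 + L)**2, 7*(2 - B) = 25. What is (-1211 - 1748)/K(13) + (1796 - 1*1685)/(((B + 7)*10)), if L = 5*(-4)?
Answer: -1863193/338580 ≈ -5.5030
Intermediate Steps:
B = -11/7 (B = 2 - 1/7*25 = 2 - 25/7 = -11/7 ≈ -1.5714)
L = -20
K(x) = 9801/25 (K(x) = (1/5 - 20)**2 = (-99/5)**2 = 9801/25)
(-1211 - 1748)/K(13) + (1796 - 1*1685)/(((B + 7)*10)) = (-1211 - 1748)/(9801/25) + (1796 - 1*1685)/(((-11/7 + 7)*10)) = -2959*25/9801 + (1796 - 1685)/(((38/7)*10)) = -6725/891 + 111/(380/7) = -6725/891 + 111*(7/380) = -6725/891 + 777/380 = -1863193/338580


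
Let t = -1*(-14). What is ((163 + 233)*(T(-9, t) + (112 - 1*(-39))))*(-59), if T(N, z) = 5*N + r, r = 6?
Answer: -2616768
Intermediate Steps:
t = 14
T(N, z) = 6 + 5*N (T(N, z) = 5*N + 6 = 6 + 5*N)
((163 + 233)*(T(-9, t) + (112 - 1*(-39))))*(-59) = ((163 + 233)*((6 + 5*(-9)) + (112 - 1*(-39))))*(-59) = (396*((6 - 45) + (112 + 39)))*(-59) = (396*(-39 + 151))*(-59) = (396*112)*(-59) = 44352*(-59) = -2616768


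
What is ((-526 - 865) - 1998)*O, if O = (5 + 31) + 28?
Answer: -216896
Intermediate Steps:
O = 64 (O = 36 + 28 = 64)
((-526 - 865) - 1998)*O = ((-526 - 865) - 1998)*64 = (-1391 - 1998)*64 = -3389*64 = -216896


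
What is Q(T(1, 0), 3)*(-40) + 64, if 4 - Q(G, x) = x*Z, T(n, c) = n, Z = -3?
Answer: -456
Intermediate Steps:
Q(G, x) = 4 + 3*x (Q(G, x) = 4 - x*(-3) = 4 - (-3)*x = 4 + 3*x)
Q(T(1, 0), 3)*(-40) + 64 = (4 + 3*3)*(-40) + 64 = (4 + 9)*(-40) + 64 = 13*(-40) + 64 = -520 + 64 = -456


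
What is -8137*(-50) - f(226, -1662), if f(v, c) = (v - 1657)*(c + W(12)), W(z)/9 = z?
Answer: -1816924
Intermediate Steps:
W(z) = 9*z
f(v, c) = (-1657 + v)*(108 + c) (f(v, c) = (v - 1657)*(c + 9*12) = (-1657 + v)*(c + 108) = (-1657 + v)*(108 + c))
-8137*(-50) - f(226, -1662) = -8137*(-50) - (-178956 - 1657*(-1662) + 108*226 - 1662*226) = 406850 - (-178956 + 2753934 + 24408 - 375612) = 406850 - 1*2223774 = 406850 - 2223774 = -1816924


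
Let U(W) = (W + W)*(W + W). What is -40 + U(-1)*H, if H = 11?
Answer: 4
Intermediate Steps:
U(W) = 4*W² (U(W) = (2*W)*(2*W) = 4*W²)
-40 + U(-1)*H = -40 + (4*(-1)²)*11 = -40 + (4*1)*11 = -40 + 4*11 = -40 + 44 = 4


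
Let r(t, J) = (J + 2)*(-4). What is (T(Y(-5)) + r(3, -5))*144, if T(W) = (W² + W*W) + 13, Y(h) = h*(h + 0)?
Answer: 183600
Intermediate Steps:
r(t, J) = -8 - 4*J (r(t, J) = (2 + J)*(-4) = -8 - 4*J)
Y(h) = h² (Y(h) = h*h = h²)
T(W) = 13 + 2*W² (T(W) = (W² + W²) + 13 = 2*W² + 13 = 13 + 2*W²)
(T(Y(-5)) + r(3, -5))*144 = ((13 + 2*((-5)²)²) + (-8 - 4*(-5)))*144 = ((13 + 2*25²) + (-8 + 20))*144 = ((13 + 2*625) + 12)*144 = ((13 + 1250) + 12)*144 = (1263 + 12)*144 = 1275*144 = 183600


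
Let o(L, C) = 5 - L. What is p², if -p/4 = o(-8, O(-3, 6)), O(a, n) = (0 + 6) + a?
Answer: 2704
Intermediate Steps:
O(a, n) = 6 + a
p = -52 (p = -4*(5 - 1*(-8)) = -4*(5 + 8) = -4*13 = -52)
p² = (-52)² = 2704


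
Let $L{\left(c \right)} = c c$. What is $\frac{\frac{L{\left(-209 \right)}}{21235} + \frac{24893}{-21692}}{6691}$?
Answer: $\frac{38084127}{280188435220} \approx 0.00013592$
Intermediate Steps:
$L{\left(c \right)} = c^{2}$
$\frac{\frac{L{\left(-209 \right)}}{21235} + \frac{24893}{-21692}}{6691} = \frac{\frac{\left(-209\right)^{2}}{21235} + \frac{24893}{-21692}}{6691} = \left(43681 \cdot \frac{1}{21235} + 24893 \left(- \frac{1}{21692}\right)\right) \frac{1}{6691} = \left(\frac{43681}{21235} - \frac{2263}{1972}\right) \frac{1}{6691} = \frac{38084127}{41875420} \cdot \frac{1}{6691} = \frac{38084127}{280188435220}$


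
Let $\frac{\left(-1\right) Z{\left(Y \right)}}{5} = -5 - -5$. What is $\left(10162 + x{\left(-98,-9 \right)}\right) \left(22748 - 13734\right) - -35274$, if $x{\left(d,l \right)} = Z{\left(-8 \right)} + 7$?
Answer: $91698640$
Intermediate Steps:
$Z{\left(Y \right)} = 0$ ($Z{\left(Y \right)} = - 5 \left(-5 - -5\right) = - 5 \left(-5 + 5\right) = \left(-5\right) 0 = 0$)
$x{\left(d,l \right)} = 7$ ($x{\left(d,l \right)} = 0 + 7 = 7$)
$\left(10162 + x{\left(-98,-9 \right)}\right) \left(22748 - 13734\right) - -35274 = \left(10162 + 7\right) \left(22748 - 13734\right) - -35274 = 10169 \cdot 9014 + 35274 = 91663366 + 35274 = 91698640$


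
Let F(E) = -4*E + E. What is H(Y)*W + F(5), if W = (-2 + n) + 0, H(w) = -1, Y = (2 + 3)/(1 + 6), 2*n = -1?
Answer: -25/2 ≈ -12.500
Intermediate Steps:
n = -½ (n = (½)*(-1) = -½ ≈ -0.50000)
F(E) = -3*E
Y = 5/7 ≈ 0.71429
W = -5/2 (W = (-2 - ½) + 0 = -5/2 + 0 = -5/2 ≈ -2.5000)
H(Y)*W + F(5) = -1*(-5/2) - 3*5 = 5/2 - 15 = -25/2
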